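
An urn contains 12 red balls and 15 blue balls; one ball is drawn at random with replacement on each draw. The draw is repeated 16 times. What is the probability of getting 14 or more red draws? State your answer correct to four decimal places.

0.0005

X ~ Binomial(16, 0.444444); P(X ≥ 14) = Σ C(16,k) p^k (1−p)^(16−k) over k:
  k=14: C(16,14)·0.444444^14·0.555556^2 = 0.000435
  k=15: C(16,15)·0.444444^15·0.555556^1 = 0.000046
  k=16: C(16,16)·0.444444^16·0.555556^0 = 0.000002
Total = 0.000483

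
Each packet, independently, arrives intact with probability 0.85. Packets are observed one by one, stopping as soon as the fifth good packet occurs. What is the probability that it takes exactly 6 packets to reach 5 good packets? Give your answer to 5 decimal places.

0.33278

Y = trial on which the fifth success occurs; negative binomial, r=5, p=0.85.
P(Y=6) = C(5,4) · p^5 · (1−p)^1
= 5 · 0.44371 · 0.15 = 0.3327790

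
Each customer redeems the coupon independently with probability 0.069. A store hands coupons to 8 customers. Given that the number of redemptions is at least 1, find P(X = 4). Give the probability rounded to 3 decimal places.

0.003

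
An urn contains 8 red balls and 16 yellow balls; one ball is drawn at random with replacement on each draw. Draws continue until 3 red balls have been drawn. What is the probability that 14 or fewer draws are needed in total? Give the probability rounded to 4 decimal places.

Finishing within 14 draws ⇔ at least 3 successes in the first 14. With X ~ Binomial(14, 0.333333), P(Y ≤ 14) = 1 − P(X ≤ 2).
  k=0: C(14,0)·0.333333^0·0.666667^14 = 0.003425
  k=1: C(14,1)·0.333333^1·0.666667^13 = 0.023978
  k=2: C(14,2)·0.333333^2·0.666667^12 = 0.077930
1 − 0.105334 = 0.894666

0.8947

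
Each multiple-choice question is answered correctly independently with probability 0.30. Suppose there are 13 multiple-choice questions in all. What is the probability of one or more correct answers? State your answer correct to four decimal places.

P(at least one) = 1 − P(none) = 1 − (1 − 0.30)^13
= 1 − 0.009689 = 0.990311

0.9903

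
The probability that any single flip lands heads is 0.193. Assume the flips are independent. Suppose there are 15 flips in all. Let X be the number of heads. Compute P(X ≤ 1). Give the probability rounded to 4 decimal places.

0.1839

X ~ Binomial(15, 0.193); P(X ≤ 1) = Σ C(15,k) p^k (1−p)^(15−k) over k:
  k=0: C(15,0)·0.193^0·0.807^15 = 0.040096
  k=1: C(15,1)·0.193^1·0.807^14 = 0.143839
Total = 0.183936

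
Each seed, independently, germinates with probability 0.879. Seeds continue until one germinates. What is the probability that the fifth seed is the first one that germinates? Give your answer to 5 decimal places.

Geometric (trials to first success), p = 0.879.
P(Y = 5) = (1−p)^4 · p = 0.00021436 · 0.879 = 0.0001884

0.00019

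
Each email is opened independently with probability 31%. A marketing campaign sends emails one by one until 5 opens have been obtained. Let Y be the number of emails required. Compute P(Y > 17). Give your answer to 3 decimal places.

Needing more than 17 emails ⇔ fewer than 5 successes in the first 17. With X ~ Binomial(17, 0.31), P(Y > 17) = P(X ≤ 4).
  k=0: C(17,0)·0.31^0·0.69^17 = 0.00182
  k=1: C(17,1)·0.31^1·0.69^16 = 0.01391
  k=2: C(17,2)·0.31^2·0.69^15 = 0.05000
  k=3: C(17,3)·0.31^3·0.69^14 = 0.11233
  k=4: C(17,4)·0.31^4·0.69^13 = 0.17663
P(X ≤ 4) = 0.35469

0.355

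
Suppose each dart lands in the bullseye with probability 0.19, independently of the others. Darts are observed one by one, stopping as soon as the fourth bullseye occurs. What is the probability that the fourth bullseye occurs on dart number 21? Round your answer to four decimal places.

Y = trial on which the fourth success occurs; negative binomial, r=4, p=0.19.
P(Y=21) = C(20,3) · p^4 · (1−p)^17
= 1140 · 0.0013032 · 0.027813 = 0.041320

0.0413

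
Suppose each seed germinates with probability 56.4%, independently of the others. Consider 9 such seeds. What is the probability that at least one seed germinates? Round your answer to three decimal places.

P(at least one) = 1 − P(none) = 1 − (1 − 0.564)^9
= 1 − 0.00057 = 0.99943

0.999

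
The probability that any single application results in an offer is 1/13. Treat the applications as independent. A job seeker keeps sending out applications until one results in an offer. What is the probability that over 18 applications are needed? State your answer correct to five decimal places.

Y = number of applications to the first success; geometric, p = 0.076923.
P(Y > 18) = P(first 18 all fail) = (1−p)^18 = 0.2367457

0.23675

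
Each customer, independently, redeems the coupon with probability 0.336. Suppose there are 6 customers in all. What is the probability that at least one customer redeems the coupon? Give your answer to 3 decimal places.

0.914

P(at least one) = 1 − P(none) = 1 − (1 − 0.336)^6
= 1 − 0.08571 = 0.91429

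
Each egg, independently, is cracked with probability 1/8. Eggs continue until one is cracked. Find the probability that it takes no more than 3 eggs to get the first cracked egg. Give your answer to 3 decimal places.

Y = number of eggs to the first success; geometric, p = 0.125.
P(Y ≤ 3) = 1 − (1−p)^3 = 1 − 0.66992 = 0.33008

0.330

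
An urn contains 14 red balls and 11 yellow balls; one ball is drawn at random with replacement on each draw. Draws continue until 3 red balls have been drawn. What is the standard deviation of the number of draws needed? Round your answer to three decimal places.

2.052

Y = total draws until the third success; negative binomial with r=3, p=0.56.
SD(Y) = √[r(1−p)/p²] = √(4.20918) = 2.05163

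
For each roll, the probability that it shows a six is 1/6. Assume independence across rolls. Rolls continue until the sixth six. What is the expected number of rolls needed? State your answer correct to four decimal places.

36.0000

Y = total rolls until the sixth success; negative binomial with r=6, p=0.166667.
E[Y] = r / p = 6 / 0.166667 = 36.000000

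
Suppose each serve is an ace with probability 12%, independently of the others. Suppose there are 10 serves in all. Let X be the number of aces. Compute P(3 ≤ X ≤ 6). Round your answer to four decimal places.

0.1087

X ~ Binomial(10, 0.12); P(3 ≤ X ≤ 6) = Σ C(10,k) p^k (1−p)^(10−k) over k:
  k=3: C(10,3)·0.12^3·0.88^7 = 0.084743
  k=4: C(10,4)·0.12^4·0.88^6 = 0.020223
  k=5: C(10,5)·0.12^5·0.88^5 = 0.003309
  k=6: C(10,6)·0.12^6·0.88^4 = 0.000376
Total = 0.108651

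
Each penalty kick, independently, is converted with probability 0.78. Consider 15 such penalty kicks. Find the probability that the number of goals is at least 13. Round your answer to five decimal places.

X ~ Binomial(15, 0.78); P(X ≥ 13) = Σ C(15,k) p^k (1−p)^(15−k) over k:
  k=13: C(15,13)·0.78^13·0.22^2 = 0.2010317
  k=14: C(15,14)·0.78^14·0.22^1 = 0.1018212
  k=15: C(15,15)·0.78^15·0.22^0 = 0.0240668
Total = 0.3269198

0.32692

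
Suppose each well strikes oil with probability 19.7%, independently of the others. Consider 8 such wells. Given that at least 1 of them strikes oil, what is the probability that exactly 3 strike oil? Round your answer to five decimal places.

0.17282

X ~ Binomial(8, 0.197). Want P(X=3 | X≥1) = P(X=3) / P(X≥1).
P(X=3) = C(8,3)·0.197^3·0.803^5 = 0.1429435
P(X≥1) = 1 − 0.1728719 = 0.8271281
Ratio = 0.1429435 / 0.8271281 = 0.1728191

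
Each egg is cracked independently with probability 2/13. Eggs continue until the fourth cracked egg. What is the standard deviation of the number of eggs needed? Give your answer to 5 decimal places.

11.95826

Y = total eggs until the fourth success; negative binomial with r=4, p=0.153846.
SD(Y) = √[r(1−p)/p²] = √(143.0000000) = 11.9582607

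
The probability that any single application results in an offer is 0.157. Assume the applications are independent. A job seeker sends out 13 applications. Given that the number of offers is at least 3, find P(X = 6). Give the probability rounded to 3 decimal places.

0.023

X ~ Binomial(13, 0.157). Want P(X=6 | X≥3) = P(X=6) / P(X≥3).
P(X=6) = C(13,6)·0.157^6·0.843^7 = 0.00778
P(X≥3) = 1 − 0.10858 − 0.26289 − 0.29376 = 0.33476
Ratio = 0.00778 / 0.33476 = 0.02323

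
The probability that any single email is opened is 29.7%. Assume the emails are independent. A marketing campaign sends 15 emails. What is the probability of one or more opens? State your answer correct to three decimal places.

P(at least one) = 1 − P(none) = 1 − (1 − 0.297)^15
= 1 − 0.00506 = 0.99494

0.995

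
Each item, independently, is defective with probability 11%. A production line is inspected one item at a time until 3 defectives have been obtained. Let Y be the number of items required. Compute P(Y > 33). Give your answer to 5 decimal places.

0.28094

Needing more than 33 items ⇔ fewer than 3 successes in the first 33. With X ~ Binomial(33, 0.11), P(Y > 33) = P(X ≤ 2).
  k=0: C(33,0)·0.11^0·0.89^33 = 0.0213732
  k=1: C(33,1)·0.11^1·0.89^32 = 0.0871740
  k=2: C(33,2)·0.11^2·0.89^31 = 0.1723890
P(X ≤ 2) = 0.2809362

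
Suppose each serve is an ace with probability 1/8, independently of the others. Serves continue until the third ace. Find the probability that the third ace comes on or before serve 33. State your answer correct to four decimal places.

0.7989

Finishing within 33 serves ⇔ at least 3 successes in the first 33. With X ~ Binomial(33, 0.125), P(Y ≤ 33) = 1 − P(X ≤ 2).
  k=0: C(33,0)·0.125^0·0.875^33 = 0.012197
  k=1: C(33,1)·0.125^1·0.875^32 = 0.057502
  k=2: C(33,2)·0.125^2·0.875^31 = 0.131433
1 − 0.201132 = 0.798868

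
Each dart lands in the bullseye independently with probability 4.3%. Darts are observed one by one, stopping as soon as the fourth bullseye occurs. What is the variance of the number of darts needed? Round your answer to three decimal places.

Y = total darts until the fourth success; negative binomial with r=4, p=0.043.
Var(Y) = r(1−p)/p² = 4·0.957 / 0.043² = 2070.30827

2070.308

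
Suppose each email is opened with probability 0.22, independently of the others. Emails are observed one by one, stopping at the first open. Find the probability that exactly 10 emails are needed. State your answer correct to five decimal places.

0.02351

Geometric (trials to first success), p = 0.22.
P(Y = 10) = (1−p)^9 · p = 0.10687 · 0.22 = 0.0235112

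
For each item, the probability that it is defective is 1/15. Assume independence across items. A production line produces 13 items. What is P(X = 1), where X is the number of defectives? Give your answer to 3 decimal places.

0.379

X ~ Binomial(n=13, p=0.066667).
P(X=1) = C(13,1) · p^1 · (1−p)^12
= 13 · 0.066667 · 0.43696 = 0.37870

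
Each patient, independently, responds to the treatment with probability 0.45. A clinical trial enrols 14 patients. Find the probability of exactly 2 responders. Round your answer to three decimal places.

0.014

X ~ Binomial(n=14, p=0.45).
P(X=2) = C(14,2) · p^2 · (1−p)^12
= 91 · 0.2025 · 0.00076622 = 0.01412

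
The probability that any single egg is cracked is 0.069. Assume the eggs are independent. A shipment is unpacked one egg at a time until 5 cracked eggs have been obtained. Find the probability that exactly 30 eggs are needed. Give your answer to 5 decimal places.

0.00622

Y = trial on which the fifth success occurs; negative binomial, r=5, p=0.069.
P(Y=30) = C(29,4) · p^5 · (1−p)^25
= 23751 · 1.564e-06 · 0.16739 = 0.0062183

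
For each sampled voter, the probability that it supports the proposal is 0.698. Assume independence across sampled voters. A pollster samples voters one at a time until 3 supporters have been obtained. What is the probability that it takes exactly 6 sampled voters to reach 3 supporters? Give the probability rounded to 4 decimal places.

0.0937

Y = trial on which the third success occurs; negative binomial, r=3, p=0.698.
P(Y=6) = C(5,2) · p^3 · (1−p)^3
= 10 · 0.34007 · 0.027544 = 0.093667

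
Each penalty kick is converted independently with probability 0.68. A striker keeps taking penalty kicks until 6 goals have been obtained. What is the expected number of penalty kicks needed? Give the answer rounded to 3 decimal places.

8.824

Y = total penalty kicks until the sixth success; negative binomial with r=6, p=0.68.
E[Y] = r / p = 6 / 0.68 = 8.82353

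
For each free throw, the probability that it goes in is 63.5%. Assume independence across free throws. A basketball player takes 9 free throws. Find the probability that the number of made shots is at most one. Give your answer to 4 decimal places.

0.0019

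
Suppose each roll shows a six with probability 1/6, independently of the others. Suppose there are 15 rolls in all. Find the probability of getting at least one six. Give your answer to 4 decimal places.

P(at least one) = 1 − P(none) = 1 − (1 − 0.166667)^15
= 1 − 0.064905 = 0.935095

0.9351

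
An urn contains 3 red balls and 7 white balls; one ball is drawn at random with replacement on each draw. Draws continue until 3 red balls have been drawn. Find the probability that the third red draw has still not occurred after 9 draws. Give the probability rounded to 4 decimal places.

0.4628

Needing more than 9 draws ⇔ fewer than 3 successes in the first 9. With X ~ Binomial(9, 0.30), P(Y > 9) = P(X ≤ 2).
  k=0: C(9,0)·0.30^0·0.70^9 = 0.040354
  k=1: C(9,1)·0.30^1·0.70^8 = 0.155650
  k=2: C(9,2)·0.30^2·0.70^7 = 0.266828
P(X ≤ 2) = 0.462831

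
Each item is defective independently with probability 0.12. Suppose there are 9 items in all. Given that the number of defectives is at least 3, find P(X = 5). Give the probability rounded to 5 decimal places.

X ~ Binomial(9, 0.12). Want P(X=5 | X≥3) = P(X=5) / P(X≥3).
P(X=5) = C(9,5)·0.12^5·0.88^4 = 0.0018802
P(X≥3) = 1 − 0.3164784 − 0.3884053 − 0.2118574 = 0.0832589
Ratio = 0.0018802 / 0.0832589 = 0.0225827

0.02258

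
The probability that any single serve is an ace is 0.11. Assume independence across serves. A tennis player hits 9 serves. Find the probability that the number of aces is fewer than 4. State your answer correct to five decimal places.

X ~ Binomial(9, 0.11); P(X ≤ 3) = Σ C(9,k) p^k (1−p)^(9−k) over k:
  k=0: C(9,0)·0.11^0·0.89^9 = 0.3503564
  k=1: C(9,1)·0.11^1·0.89^8 = 0.3897223
  k=2: C(9,2)·0.11^2·0.89^7 = 0.1926717
  k=3: C(9,3)·0.11^3·0.89^6 = 0.0555645
Total = 0.9883149

0.98831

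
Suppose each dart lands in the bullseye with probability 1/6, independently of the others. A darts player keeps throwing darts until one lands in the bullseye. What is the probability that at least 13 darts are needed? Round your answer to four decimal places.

Y = number of darts to the first success; geometric, p = 0.166667.
P(Y > 12) = P(first 12 all fail) = (1−p)^12 = 0.112157

0.1122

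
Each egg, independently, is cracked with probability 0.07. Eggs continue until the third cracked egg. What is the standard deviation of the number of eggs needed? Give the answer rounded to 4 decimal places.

Y = total eggs until the third success; negative binomial with r=3, p=0.07.
SD(Y) = √[r(1−p)/p²] = √(569.387755) = 23.861847

23.8618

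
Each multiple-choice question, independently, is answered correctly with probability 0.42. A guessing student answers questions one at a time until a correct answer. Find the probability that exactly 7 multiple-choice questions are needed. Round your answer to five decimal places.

0.01599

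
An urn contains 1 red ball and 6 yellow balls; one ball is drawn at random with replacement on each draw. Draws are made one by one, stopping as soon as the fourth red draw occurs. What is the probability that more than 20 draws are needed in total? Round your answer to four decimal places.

Needing more than 20 draws ⇔ fewer than 4 successes in the first 20. With X ~ Binomial(20, 0.142857), P(Y > 20) = P(X ≤ 3).
  k=0: C(20,0)·0.142857^0·0.857143^20 = 0.045821
  k=1: C(20,1)·0.142857^1·0.857143^19 = 0.152737
  k=2: C(20,2)·0.142857^2·0.857143^18 = 0.241833
  k=3: C(20,3)·0.142857^3·0.857143^17 = 0.241833
P(X ≤ 3) = 0.682223

0.6822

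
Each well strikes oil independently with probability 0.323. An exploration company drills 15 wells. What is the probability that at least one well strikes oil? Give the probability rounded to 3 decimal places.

0.997

P(at least one) = 1 − P(none) = 1 − (1 − 0.323)^15
= 1 − 0.00288 = 0.99712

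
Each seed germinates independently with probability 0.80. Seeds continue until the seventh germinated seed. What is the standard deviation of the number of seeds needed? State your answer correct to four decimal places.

1.4790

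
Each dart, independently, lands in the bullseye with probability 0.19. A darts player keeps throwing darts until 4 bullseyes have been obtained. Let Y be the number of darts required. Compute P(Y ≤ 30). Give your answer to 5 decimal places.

0.84838

Finishing within 30 darts ⇔ at least 4 successes in the first 30. With X ~ Binomial(30, 0.19), P(Y ≤ 30) = 1 − P(X ≤ 3).
  k=0: C(30,0)·0.19^0·0.81^30 = 0.0017970
  k=1: C(30,1)·0.19^1·0.81^29 = 0.0126456
  k=2: C(30,2)·0.19^2·0.81^28 = 0.0430107
  k=3: C(30,3)·0.19^3·0.81^27 = 0.0941634
1 − 0.1516168 = 0.8483832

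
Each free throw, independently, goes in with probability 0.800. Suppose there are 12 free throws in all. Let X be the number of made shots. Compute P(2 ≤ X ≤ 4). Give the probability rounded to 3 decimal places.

0.001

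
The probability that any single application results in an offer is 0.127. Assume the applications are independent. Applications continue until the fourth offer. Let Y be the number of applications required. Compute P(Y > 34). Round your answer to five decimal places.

0.35784

Needing more than 34 applications ⇔ fewer than 4 successes in the first 34. With X ~ Binomial(34, 0.127), P(Y > 34) = P(X ≤ 3).
  k=0: C(34,0)·0.127^0·0.873^34 = 0.0098738
  k=1: C(34,1)·0.127^1·0.873^33 = 0.0488374
  k=2: C(34,2)·0.127^2·0.873^32 = 0.1172266
  k=3: C(34,3)·0.127^3·0.873^31 = 0.1819049
P(X ≤ 3) = 0.3578427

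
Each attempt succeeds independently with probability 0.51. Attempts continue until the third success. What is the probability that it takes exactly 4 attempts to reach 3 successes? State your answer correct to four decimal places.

Y = trial on which the third success occurs; negative binomial, r=3, p=0.51.
P(Y=4) = C(3,2) · p^3 · (1−p)^1
= 3 · 0.13265 · 0.49 = 0.194997

0.1950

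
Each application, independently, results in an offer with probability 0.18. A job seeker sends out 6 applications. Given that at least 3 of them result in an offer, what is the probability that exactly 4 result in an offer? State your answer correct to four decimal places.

0.1396

X ~ Binomial(6, 0.18). Want P(X=4 | X≥3) = P(X=4) / P(X≥3).
P(X=4) = C(6,4)·0.18^4·0.82^2 = 0.010588
P(X≥3) = 1 − 0.304007 − 0.400399 − 0.219731 = 0.075863
Ratio = 0.010588 / 0.075863 = 0.139566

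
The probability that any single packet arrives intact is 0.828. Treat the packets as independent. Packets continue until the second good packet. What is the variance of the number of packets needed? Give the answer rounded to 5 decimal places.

0.50176

Y = total packets until the second success; negative binomial with r=2, p=0.828.
Var(Y) = r(1−p)/p² = 2·0.172 / 0.828² = 0.5017620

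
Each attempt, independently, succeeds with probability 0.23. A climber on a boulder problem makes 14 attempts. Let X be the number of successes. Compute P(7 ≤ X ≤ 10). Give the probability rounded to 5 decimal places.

X ~ Binomial(14, 0.23); P(7 ≤ X ≤ 10) = Σ C(14,k) p^k (1−p)^(14−k) over k:
  k=7: C(14,7)·0.23^7·0.77^7 = 0.0187533
  k=8: C(14,8)·0.23^8·0.77^6 = 0.0049014
  k=9: C(14,9)·0.23^9·0.77^5 = 0.0009760
  k=10: C(14,10)·0.23^10·0.77^4 = 0.0001458
Total = 0.0247765

0.02478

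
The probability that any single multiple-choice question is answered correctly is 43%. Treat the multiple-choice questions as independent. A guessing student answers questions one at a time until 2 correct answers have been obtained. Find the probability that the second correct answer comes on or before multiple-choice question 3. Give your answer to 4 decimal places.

0.3957

Finishing within 3 multiple-choice questions ⇔ at least 2 successes in the first 3. With X ~ Binomial(3, 0.43), P(Y ≤ 3) = 1 − P(X ≤ 1).
  k=0: C(3,0)·0.43^0·0.57^3 = 0.185193
  k=1: C(3,1)·0.43^1·0.57^2 = 0.419121
1 − 0.604314 = 0.395686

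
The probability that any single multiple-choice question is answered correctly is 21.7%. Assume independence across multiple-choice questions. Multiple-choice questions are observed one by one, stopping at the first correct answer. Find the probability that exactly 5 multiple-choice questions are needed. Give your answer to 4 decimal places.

0.0816

Geometric (trials to first success), p = 0.217.
P(Y = 5) = (1−p)^4 · p = 0.37588 · 0.217 = 0.081566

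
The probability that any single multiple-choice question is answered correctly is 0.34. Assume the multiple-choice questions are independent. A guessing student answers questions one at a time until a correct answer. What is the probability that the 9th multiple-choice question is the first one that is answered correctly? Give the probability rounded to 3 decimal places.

Geometric (trials to first success), p = 0.34.
P(Y = 9) = (1−p)^8 · p = 0.036004 · 0.34 = 0.01224

0.012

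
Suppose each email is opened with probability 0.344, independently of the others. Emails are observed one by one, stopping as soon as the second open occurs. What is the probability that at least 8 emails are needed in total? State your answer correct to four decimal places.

0.2442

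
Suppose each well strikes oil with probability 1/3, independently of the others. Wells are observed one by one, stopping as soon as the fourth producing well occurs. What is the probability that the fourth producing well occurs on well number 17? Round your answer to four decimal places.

Y = trial on which the fourth success occurs; negative binomial, r=4, p=0.333333.
P(Y=17) = C(16,3) · p^4 · (1−p)^13
= 560 · 0.012346 · 0.0051382 = 0.035524

0.0355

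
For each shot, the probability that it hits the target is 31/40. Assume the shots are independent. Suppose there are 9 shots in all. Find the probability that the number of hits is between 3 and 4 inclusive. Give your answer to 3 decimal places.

X ~ Binomial(9, 0.775); P(3 ≤ X ≤ 4) = Σ C(9,k) p^k (1−p)^(9−k) over k:
  k=3: C(9,3)·0.775^3·0.225^6 = 0.00507
  k=4: C(9,4)·0.775^4·0.225^5 = 0.02621
Total = 0.03128

0.031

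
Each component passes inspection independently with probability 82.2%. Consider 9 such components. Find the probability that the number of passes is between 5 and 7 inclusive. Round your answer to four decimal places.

0.4828

X ~ Binomial(9, 0.822); P(5 ≤ X ≤ 7) = Σ C(9,k) p^k (1−p)^(9−k) over k:
  k=5: C(9,5)·0.822^5·0.178^4 = 0.047469
  k=6: C(9,6)·0.822^6·0.178^3 = 0.146140
  k=7: C(9,7)·0.822^7·0.178^2 = 0.289231
Total = 0.482841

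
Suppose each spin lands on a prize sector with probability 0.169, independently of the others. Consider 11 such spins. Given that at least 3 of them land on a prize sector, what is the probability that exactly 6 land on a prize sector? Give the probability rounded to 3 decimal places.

0.015

X ~ Binomial(11, 0.169). Want P(X=6 | X≥3) = P(X=6) / P(X≥3).
P(X=6) = C(11,6)·0.169^6·0.831^5 = 0.00427
P(X≥3) = 1 − 0.13050 − 0.29194 − 0.29686 = 0.28071
Ratio = 0.00427 / 0.28071 = 0.01520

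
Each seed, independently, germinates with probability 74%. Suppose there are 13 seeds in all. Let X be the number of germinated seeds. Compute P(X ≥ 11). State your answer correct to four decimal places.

0.3032

X ~ Binomial(13, 0.74); P(X ≥ 11) = Σ C(13,k) p^k (1−p)^(13−k) over k:
  k=11: C(13,11)·0.74^11·0.26^2 = 0.192128
  k=12: C(13,12)·0.74^12·0.26^1 = 0.091138
  k=13: C(13,13)·0.74^13·0.26^0 = 0.019953
Total = 0.303219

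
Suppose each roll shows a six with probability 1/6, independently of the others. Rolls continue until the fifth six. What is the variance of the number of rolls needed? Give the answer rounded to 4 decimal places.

150.0000

Y = total rolls until the fifth success; negative binomial with r=5, p=0.166667.
Var(Y) = r(1−p)/p² = 5·0.833333 / 0.166667² = 150.000000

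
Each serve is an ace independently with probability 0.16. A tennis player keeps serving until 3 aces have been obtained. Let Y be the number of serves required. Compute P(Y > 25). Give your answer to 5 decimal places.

0.21296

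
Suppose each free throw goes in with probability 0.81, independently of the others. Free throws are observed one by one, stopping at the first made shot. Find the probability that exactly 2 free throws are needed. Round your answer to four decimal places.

0.1539

Geometric (trials to first success), p = 0.81.
P(Y = 2) = (1−p)^1 · p = 0.19 · 0.81 = 0.153900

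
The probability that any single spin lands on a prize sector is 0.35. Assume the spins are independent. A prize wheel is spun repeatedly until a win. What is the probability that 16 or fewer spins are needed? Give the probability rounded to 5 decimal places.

0.99898

Y = number of spins to the first success; geometric, p = 0.35.
P(Y ≤ 16) = 1 − (1−p)^16 = 1 − 0.0010153 = 0.9989847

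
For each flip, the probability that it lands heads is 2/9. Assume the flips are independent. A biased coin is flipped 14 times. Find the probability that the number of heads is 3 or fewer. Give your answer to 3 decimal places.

0.620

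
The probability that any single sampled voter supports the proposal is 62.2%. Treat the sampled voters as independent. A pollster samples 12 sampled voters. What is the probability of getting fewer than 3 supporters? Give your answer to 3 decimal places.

X ~ Binomial(12, 0.622); P(X ≤ 2) = Σ C(12,k) p^k (1−p)^(12−k) over k:
  k=0: C(12,0)·0.622^0·0.378^12 = 0.00001
  k=1: C(12,1)·0.622^1·0.378^11 = 0.00017
  k=2: C(12,2)·0.622^2·0.378^10 = 0.00152
Total = 0.00170

0.002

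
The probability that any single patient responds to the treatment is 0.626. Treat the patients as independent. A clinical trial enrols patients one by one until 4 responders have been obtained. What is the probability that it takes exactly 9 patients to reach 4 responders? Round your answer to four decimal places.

0.0629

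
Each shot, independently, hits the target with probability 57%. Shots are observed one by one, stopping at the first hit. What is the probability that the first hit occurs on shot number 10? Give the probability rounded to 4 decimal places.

0.0003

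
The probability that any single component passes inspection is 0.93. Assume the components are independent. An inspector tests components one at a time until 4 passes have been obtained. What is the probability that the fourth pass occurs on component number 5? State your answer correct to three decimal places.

Y = trial on which the fourth success occurs; negative binomial, r=4, p=0.93.
P(Y=5) = C(4,3) · p^4 · (1−p)^1
= 4 · 0.74805 · 0.07 = 0.20945

0.209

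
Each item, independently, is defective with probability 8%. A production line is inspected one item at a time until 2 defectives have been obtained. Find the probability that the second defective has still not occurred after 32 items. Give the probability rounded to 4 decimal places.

Needing more than 32 items ⇔ fewer than 2 successes in the first 32. With X ~ Binomial(32, 0.08), P(Y > 32) = P(X ≤ 1).
  k=0: C(32,0)·0.08^0·0.92^32 = 0.069376
  k=1: C(32,1)·0.08^1·0.92^31 = 0.193047
P(X ≤ 1) = 0.262423

0.2624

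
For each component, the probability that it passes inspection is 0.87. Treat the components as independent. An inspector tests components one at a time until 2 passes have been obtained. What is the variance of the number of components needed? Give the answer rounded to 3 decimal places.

0.344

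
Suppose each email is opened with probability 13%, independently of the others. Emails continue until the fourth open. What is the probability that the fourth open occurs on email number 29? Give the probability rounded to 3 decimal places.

0.029

Y = trial on which the fourth success occurs; negative binomial, r=4, p=0.13.
P(Y=29) = C(28,3) · p^4 · (1−p)^25
= 3276 · 0.00028561 · 0.03076 = 0.02878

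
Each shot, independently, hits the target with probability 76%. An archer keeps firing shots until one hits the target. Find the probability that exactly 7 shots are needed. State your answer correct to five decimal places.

0.00015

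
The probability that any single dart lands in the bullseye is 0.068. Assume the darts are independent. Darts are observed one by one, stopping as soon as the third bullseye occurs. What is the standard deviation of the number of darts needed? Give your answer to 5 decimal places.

Y = total darts until the third success; negative binomial with r=3, p=0.068.
SD(Y) = √[r(1−p)/p²] = √(604.6712803) = 24.5900647

24.59006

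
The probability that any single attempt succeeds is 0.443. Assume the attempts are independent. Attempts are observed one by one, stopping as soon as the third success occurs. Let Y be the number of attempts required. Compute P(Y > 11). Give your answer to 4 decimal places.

Needing more than 11 attempts ⇔ fewer than 3 successes in the first 11. With X ~ Binomial(11, 0.443), P(Y > 11) = P(X ≤ 2).
  k=0: C(11,0)·0.443^0·0.557^11 = 0.001601
  k=1: C(11,1)·0.443^1·0.557^10 = 0.014007
  k=2: C(11,2)·0.443^2·0.557^9 = 0.055702
P(X ≤ 2) = 0.071310

0.0713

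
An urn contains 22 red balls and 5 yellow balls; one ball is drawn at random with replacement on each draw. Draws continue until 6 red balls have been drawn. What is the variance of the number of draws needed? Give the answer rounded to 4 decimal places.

Y = total draws until the sixth success; negative binomial with r=6, p=0.814815.
Var(Y) = r(1−p)/p² = 6·0.185185 / 0.814815² = 1.673554

1.6736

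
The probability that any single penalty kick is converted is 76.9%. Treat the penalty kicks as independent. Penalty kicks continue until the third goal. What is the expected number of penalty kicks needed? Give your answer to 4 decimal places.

3.9012

Y = total penalty kicks until the third success; negative binomial with r=3, p=0.769.
E[Y] = r / p = 3 / 0.769 = 3.901170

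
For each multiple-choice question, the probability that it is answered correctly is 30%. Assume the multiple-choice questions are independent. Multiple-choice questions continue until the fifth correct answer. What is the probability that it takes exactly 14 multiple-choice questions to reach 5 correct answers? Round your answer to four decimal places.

Y = trial on which the fifth success occurs; negative binomial, r=5, p=0.30.
P(Y=14) = C(13,4) · p^5 · (1−p)^9
= 715 · 0.00243 · 0.040354 = 0.070112

0.0701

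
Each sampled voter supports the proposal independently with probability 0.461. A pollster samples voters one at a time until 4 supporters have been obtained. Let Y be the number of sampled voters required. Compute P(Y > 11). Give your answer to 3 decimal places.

0.172

Needing more than 11 sampled voters ⇔ fewer than 4 successes in the first 11. With X ~ Binomial(11, 0.461), P(Y > 11) = P(X ≤ 3).
  k=0: C(11,0)·0.461^0·0.539^11 = 0.00112
  k=1: C(11,1)·0.461^1·0.539^10 = 0.01049
  k=2: C(11,2)·0.461^2·0.539^9 = 0.04488
  k=3: C(11,3)·0.461^3·0.539^8 = 0.11516
P(X ≤ 3) = 0.17165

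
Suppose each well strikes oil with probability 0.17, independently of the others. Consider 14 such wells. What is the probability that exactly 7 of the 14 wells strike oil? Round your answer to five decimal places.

0.00382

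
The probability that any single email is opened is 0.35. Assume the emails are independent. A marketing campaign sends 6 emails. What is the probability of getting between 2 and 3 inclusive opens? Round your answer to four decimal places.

0.5635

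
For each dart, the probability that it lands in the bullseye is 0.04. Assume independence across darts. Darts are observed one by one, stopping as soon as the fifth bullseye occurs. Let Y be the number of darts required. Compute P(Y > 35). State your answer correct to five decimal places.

0.98779

Needing more than 35 darts ⇔ fewer than 5 successes in the first 35. With X ~ Binomial(35, 0.04), P(Y > 35) = P(X ≤ 4).
  k=0: C(35,0)·0.04^0·0.96^35 = 0.2396035
  k=1: C(35,1)·0.04^1·0.96^34 = 0.3494218
  k=2: C(35,2)·0.04^2·0.96^33 = 0.2475071
  k=3: C(35,3)·0.04^3·0.96^32 = 0.1134407
  k=4: C(35,4)·0.04^4·0.96^31 = 0.0378136
P(X ≤ 4) = 0.9877867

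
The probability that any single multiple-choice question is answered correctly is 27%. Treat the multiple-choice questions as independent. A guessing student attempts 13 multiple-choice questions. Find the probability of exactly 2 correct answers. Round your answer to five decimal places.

X ~ Binomial(n=13, p=0.27).
P(X=2) = C(13,2) · p^2 · (1−p)^11
= 78 · 0.0729 · 0.031373 = 0.1783913

0.17839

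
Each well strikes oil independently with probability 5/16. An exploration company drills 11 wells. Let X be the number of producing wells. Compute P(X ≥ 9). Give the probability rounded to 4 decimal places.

0.0008

X ~ Binomial(11, 0.3125); P(X ≥ 9) = Σ C(11,k) p^k (1−p)^(11−k) over k:
  k=9: C(11,9)·0.3125^9·0.6875^2 = 0.000739
  k=10: C(11,10)·0.3125^10·0.6875^1 = 0.000067
  k=11: C(11,11)·0.3125^11·0.6875^0 = 0.000003
Total = 0.000809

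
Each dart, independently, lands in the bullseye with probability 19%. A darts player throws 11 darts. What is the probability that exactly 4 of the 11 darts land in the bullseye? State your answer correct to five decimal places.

0.09838

X ~ Binomial(n=11, p=0.19).
P(X=4) = C(11,4) · p^4 · (1−p)^7
= 330 · 0.0013032 · 0.22877 = 0.0983838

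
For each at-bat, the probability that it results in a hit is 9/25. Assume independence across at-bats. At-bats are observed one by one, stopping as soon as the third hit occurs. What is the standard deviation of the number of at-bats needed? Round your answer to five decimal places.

Y = total at-bats until the third success; negative binomial with r=3, p=0.36.
SD(Y) = √[r(1−p)/p²] = √(14.8148148) = 3.8490018

3.84900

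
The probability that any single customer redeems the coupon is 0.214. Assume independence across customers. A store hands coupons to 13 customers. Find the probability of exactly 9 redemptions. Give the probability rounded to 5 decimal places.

X ~ Binomial(n=13, p=0.214).
P(X=9) = C(13,9) · p^9 · (1−p)^4
= 715 · 9.4129e-07 · 0.38167 = 0.0002569

0.00026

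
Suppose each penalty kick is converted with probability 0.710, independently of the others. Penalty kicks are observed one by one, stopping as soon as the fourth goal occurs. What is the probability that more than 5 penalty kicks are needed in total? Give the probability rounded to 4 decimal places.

0.4511

Needing more than 5 penalty kicks ⇔ fewer than 4 successes in the first 5. With X ~ Binomial(5, 0.71), P(Y > 5) = P(X ≤ 3).
  k=0: C(5,0)·0.71^0·0.29^5 = 0.002051
  k=1: C(5,1)·0.71^1·0.29^4 = 0.025108
  k=2: C(5,2)·0.71^2·0.29^3 = 0.122945
  k=3: C(5,3)·0.71^3·0.29^2 = 0.301003
P(X ≤ 3) = 0.451108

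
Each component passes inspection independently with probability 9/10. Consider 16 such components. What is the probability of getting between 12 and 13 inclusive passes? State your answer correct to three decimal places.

0.194

X ~ Binomial(16, 0.90); P(12 ≤ X ≤ 13) = Σ C(16,k) p^k (1−p)^(16−k) over k:
  k=12: C(16,12)·0.90^12·0.10^4 = 0.05140
  k=13: C(16,13)·0.90^13·0.10^3 = 0.14234
Total = 0.19375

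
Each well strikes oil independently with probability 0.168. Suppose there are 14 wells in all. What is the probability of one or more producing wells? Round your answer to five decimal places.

0.92384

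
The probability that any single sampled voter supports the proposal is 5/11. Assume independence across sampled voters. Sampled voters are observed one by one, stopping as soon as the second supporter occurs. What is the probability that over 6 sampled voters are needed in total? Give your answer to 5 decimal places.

0.15802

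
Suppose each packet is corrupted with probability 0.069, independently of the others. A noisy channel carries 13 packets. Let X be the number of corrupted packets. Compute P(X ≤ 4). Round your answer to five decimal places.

X ~ Binomial(13, 0.069); P(X ≤ 4) = Σ C(13,k) p^k (1−p)^(13−k) over k:
  k=0: C(13,0)·0.069^0·0.931^13 = 0.3947716
  k=1: C(13,1)·0.069^1·0.931^12 = 0.3803545
  k=2: C(13,2)·0.069^2·0.931^11 = 0.1691373
  k=3: C(13,3)·0.069^3·0.931^10 = 0.0459632
  k=4: C(13,4)·0.069^4·0.931^9 = 0.0085163
Total = 0.9987428

0.99874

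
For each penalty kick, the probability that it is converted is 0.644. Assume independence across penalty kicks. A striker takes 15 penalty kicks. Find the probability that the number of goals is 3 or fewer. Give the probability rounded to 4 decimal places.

X ~ Binomial(15, 0.644); P(X ≤ 3) = Σ C(15,k) p^k (1−p)^(15−k) over k:
  k=0: C(15,0)·0.644^0·0.356^15 = 0.000000
  k=1: C(15,1)·0.644^1·0.356^14 = 0.000005
  k=2: C(15,2)·0.644^2·0.356^13 = 0.000064
  k=3: C(15,3)·0.644^3·0.356^12 = 0.000504
Total = 0.000573

0.0006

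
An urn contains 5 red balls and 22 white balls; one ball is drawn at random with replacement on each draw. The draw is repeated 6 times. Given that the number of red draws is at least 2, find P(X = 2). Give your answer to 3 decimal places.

0.736

X ~ Binomial(6, 0.185185). Want P(X=2 | X≥2) = P(X=2) / P(X≥2).
P(X=2) = C(6,2)·0.185185^2·0.814815^4 = 0.22675
P(X≥2) = 1 − 0.29265 − 0.39907 = 0.30827
Ratio = 0.22675 / 0.30827 = 0.73553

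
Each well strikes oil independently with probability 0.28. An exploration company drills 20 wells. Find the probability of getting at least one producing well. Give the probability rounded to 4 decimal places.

P(at least one) = 1 − P(none) = 1 − (1 − 0.28)^20
= 1 − 0.001402 = 0.998598

0.9986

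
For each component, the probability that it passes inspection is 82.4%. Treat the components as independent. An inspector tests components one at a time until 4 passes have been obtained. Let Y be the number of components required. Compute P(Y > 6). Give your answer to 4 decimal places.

Needing more than 6 components ⇔ fewer than 4 successes in the first 6. With X ~ Binomial(6, 0.824), P(Y > 6) = P(X ≤ 3).
  k=0: C(6,0)·0.824^0·0.176^6 = 0.000030
  k=1: C(6,1)·0.824^1·0.176^5 = 0.000835
  k=2: C(6,2)·0.824^2·0.176^4 = 0.009772
  k=3: C(6,3)·0.824^3·0.176^3 = 0.061003
P(X ≤ 3) = 0.071640

0.0716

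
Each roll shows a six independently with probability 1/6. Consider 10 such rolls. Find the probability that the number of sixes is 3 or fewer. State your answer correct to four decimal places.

0.9303

X ~ Binomial(10, 0.166667); P(X ≤ 3) = Σ C(10,k) p^k (1−p)^(10−k) over k:
  k=0: C(10,0)·0.166667^0·0.833333^10 = 0.161506
  k=1: C(10,1)·0.166667^1·0.833333^9 = 0.323011
  k=2: C(10,2)·0.166667^2·0.833333^8 = 0.290710
  k=3: C(10,3)·0.166667^3·0.833333^7 = 0.155045
Total = 0.930272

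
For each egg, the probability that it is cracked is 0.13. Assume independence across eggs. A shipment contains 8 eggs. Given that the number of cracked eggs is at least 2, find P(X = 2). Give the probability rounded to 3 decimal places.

X ~ Binomial(8, 0.13). Want P(X=2 | X≥2) = P(X=2) / P(X≥2).
P(X=2) = C(8,2)·0.13^2·0.87^6 = 0.20519
P(X≥2) = 1 − 0.32821 − 0.39234 = 0.27944
Ratio = 0.20519 / 0.27944 = 0.73429

0.734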